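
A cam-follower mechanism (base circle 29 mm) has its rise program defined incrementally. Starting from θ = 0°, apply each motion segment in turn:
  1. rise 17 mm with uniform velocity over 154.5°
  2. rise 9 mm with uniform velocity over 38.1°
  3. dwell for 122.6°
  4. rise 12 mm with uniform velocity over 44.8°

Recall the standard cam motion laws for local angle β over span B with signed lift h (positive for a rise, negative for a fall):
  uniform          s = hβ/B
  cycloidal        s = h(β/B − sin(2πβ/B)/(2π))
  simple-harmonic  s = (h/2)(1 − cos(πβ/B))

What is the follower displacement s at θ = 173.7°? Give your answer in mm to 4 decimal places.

seg 1 [0°–154.5°] uniform, h=17: full span → s += 17 → s = 17.0000
seg 2 [154.5°–192.6°] uniform, h=9: θ=173.7° here. β=19.2, B=38.1. 9·19.2/38.1 = 4.5354 → s = 21.5354

21.5354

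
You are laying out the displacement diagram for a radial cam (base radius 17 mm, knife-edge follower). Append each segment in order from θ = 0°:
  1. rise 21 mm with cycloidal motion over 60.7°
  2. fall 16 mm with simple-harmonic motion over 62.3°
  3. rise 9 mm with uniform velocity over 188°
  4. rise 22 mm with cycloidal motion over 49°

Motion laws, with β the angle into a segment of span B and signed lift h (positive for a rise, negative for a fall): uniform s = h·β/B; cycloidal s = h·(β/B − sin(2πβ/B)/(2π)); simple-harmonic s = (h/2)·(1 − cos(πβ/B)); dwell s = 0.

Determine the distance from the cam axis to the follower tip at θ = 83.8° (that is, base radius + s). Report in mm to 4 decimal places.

seg 1 [0°–60.7°] cycloidal, h=21: full span → s += 21 → s = 21.0000
seg 2 [60.7°–123°] simple-harmonic, h=-16: θ=83.8° here. β=23.1, B=62.3. -16/2·(1 − cos(π·0.3708)) = -4.8410 → s = 16.1590
radial distance = base radius + s = 17 + 16.1590 = 33.1590

33.1590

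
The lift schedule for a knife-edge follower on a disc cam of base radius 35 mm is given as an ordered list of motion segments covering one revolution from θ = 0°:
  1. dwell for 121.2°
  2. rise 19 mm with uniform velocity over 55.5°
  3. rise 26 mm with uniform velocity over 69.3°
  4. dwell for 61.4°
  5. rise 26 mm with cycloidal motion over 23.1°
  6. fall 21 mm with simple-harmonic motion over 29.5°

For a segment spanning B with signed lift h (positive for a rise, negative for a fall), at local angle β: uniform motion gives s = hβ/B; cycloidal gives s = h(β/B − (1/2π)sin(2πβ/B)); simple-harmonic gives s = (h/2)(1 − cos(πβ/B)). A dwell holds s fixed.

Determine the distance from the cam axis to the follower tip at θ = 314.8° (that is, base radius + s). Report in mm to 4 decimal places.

seg 1 [0°–121.2°] dwell: s stays 0.0000
seg 2 [121.2°–176.7°] uniform, h=19: full span → s += 19 → s = 19.0000
seg 3 [176.7°–246°] uniform, h=26: full span → s += 26 → s = 45.0000
seg 4 [246°–307.4°] dwell: s stays 45.0000
seg 5 [307.4°–330.5°] cycloidal, h=26: θ=314.8° here. β=7.4, B=23.1. 26·(0.3203 − sin(2π·0.3203)/(2π)) = 4.5886 → s = 49.5886
radial distance = base radius + s = 35 + 49.5886 = 84.5886

84.5886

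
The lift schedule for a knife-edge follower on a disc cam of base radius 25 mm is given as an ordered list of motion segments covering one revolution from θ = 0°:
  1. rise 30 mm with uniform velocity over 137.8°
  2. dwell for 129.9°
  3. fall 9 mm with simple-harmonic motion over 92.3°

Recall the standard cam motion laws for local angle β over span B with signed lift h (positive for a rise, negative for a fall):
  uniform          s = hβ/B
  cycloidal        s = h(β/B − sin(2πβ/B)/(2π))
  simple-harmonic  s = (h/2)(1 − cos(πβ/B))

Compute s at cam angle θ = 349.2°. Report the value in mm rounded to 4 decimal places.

seg 1 [0°–137.8°] uniform, h=30: full span → s += 30 → s = 30.0000
seg 2 [137.8°–267.7°] dwell: s stays 30.0000
seg 3 [267.7°–360°] simple-harmonic, h=-9: θ=349.2° here. β=81.5, B=92.3. -9/2·(1 − cos(π·0.8830)) = -8.6994 → s = 21.3006

21.3006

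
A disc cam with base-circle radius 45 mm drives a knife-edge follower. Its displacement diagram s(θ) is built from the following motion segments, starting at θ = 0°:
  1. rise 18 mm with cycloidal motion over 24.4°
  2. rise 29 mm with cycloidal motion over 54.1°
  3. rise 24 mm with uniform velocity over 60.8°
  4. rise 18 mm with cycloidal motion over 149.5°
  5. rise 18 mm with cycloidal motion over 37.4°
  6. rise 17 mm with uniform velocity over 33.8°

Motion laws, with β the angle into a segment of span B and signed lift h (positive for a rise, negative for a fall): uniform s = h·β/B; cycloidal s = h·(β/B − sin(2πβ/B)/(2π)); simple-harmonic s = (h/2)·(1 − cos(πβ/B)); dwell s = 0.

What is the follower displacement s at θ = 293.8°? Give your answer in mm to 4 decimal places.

seg 1 [0°–24.4°] cycloidal, h=18: full span → s += 18 → s = 18.0000
seg 2 [24.4°–78.5°] cycloidal, h=29: full span → s += 29 → s = 47.0000
seg 3 [78.5°–139.3°] uniform, h=24: full span → s += 24 → s = 71.0000
seg 4 [139.3°–288.8°] cycloidal, h=18: full span → s += 18 → s = 89.0000
seg 5 [288.8°–326.2°] cycloidal, h=18: θ=293.8° here. β=5, B=37.4. 18·(0.1337 − sin(2π·0.1337)/(2π)) = 0.2732 → s = 89.2732

89.2732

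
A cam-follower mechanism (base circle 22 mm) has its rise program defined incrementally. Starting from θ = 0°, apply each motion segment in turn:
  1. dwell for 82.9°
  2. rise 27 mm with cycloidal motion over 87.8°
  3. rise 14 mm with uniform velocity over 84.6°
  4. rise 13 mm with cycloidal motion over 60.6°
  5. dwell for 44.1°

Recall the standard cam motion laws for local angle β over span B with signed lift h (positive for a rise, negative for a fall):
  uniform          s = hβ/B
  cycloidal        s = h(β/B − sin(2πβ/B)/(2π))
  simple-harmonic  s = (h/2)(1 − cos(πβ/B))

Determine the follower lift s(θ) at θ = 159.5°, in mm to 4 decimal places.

seg 1 [0°–82.9°] dwell: s stays 0.0000
seg 2 [82.9°–170.7°] cycloidal, h=27: θ=159.5° here. β=76.6, B=87.8. 27·(0.8724 − sin(2π·0.8724)/(2π)) = 26.6429 → s = 26.6429

26.6429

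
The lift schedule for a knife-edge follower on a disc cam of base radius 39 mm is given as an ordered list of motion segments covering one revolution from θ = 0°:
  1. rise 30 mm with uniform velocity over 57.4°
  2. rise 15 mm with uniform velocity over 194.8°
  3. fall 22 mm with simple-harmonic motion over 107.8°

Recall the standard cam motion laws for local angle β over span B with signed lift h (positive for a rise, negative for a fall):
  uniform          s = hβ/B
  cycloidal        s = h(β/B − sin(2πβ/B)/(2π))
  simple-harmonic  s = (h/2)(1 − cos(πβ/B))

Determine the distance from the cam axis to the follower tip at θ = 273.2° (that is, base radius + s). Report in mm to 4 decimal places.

seg 1 [0°–57.4°] uniform, h=30: full span → s += 30 → s = 30.0000
seg 2 [57.4°–252.2°] uniform, h=15: full span → s += 15 → s = 45.0000
seg 3 [252.2°–360°] simple-harmonic, h=-22: θ=273.2° here. β=21, B=107.8. -22/2·(1 − cos(π·0.1948)) = -1.9965 → s = 43.0035
radial distance = base radius + s = 39 + 43.0035 = 82.0035

82.0035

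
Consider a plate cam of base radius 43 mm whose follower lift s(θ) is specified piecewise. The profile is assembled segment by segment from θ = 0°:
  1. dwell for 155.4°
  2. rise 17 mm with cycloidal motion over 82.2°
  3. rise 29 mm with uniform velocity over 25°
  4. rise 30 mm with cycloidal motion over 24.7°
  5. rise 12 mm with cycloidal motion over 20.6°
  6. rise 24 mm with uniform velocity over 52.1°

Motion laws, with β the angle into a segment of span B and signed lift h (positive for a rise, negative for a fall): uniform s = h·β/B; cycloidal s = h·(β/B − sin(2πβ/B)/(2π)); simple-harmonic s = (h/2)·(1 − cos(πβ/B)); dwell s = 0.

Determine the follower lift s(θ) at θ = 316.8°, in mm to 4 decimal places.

seg 1 [0°–155.4°] dwell: s stays 0.0000
seg 2 [155.4°–237.6°] cycloidal, h=17: full span → s += 17 → s = 17.0000
seg 3 [237.6°–262.6°] uniform, h=29: full span → s += 29 → s = 46.0000
seg 4 [262.6°–287.3°] cycloidal, h=30: full span → s += 30 → s = 76.0000
seg 5 [287.3°–307.9°] cycloidal, h=12: full span → s += 12 → s = 88.0000
seg 6 [307.9°–360°] uniform, h=24: θ=316.8° here. β=8.9, B=52.1. 24·8.9/52.1 = 4.0998 → s = 92.0998

92.0998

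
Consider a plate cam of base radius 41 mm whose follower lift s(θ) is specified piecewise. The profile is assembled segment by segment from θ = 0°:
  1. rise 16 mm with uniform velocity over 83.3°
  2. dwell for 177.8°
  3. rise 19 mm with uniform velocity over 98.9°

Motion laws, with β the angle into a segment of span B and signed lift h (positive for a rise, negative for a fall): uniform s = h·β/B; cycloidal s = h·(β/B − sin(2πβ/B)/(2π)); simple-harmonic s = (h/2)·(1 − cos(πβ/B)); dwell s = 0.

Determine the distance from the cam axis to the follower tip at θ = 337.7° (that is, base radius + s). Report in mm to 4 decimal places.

seg 1 [0°–83.3°] uniform, h=16: full span → s += 16 → s = 16.0000
seg 2 [83.3°–261.1°] dwell: s stays 16.0000
seg 3 [261.1°–360°] uniform, h=19: θ=337.7° here. β=76.6, B=98.9. 19·76.6/98.9 = 14.7159 → s = 30.7159
radial distance = base radius + s = 41 + 30.7159 = 71.7159

71.7159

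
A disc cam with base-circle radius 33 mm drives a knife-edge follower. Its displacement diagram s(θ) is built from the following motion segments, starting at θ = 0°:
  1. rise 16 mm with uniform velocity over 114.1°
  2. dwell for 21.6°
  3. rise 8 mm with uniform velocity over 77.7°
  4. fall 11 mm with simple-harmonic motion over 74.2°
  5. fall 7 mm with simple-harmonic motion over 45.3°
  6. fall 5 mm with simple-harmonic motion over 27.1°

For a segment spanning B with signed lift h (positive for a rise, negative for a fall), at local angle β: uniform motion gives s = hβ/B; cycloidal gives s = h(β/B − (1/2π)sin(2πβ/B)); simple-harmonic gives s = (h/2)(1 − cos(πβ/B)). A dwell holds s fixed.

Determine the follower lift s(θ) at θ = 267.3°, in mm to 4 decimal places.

seg 1 [0°–114.1°] uniform, h=16: full span → s += 16 → s = 16.0000
seg 2 [114.1°–135.7°] dwell: s stays 16.0000
seg 3 [135.7°–213.4°] uniform, h=8: full span → s += 8 → s = 24.0000
seg 4 [213.4°–287.6°] simple-harmonic, h=-11: θ=267.3° here. β=53.9, B=74.2. -11/2·(1 − cos(π·0.7264)) = -9.0905 → s = 14.9095

14.9095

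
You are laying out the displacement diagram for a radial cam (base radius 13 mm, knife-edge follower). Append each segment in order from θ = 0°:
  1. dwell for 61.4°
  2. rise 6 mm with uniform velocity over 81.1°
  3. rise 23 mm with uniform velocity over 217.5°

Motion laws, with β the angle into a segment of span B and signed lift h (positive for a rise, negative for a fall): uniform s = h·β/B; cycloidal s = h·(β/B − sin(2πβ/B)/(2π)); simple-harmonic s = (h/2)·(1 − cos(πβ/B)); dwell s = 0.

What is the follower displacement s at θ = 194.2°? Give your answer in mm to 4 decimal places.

seg 1 [0°–61.4°] dwell: s stays 0.0000
seg 2 [61.4°–142.5°] uniform, h=6: full span → s += 6 → s = 6.0000
seg 3 [142.5°–360°] uniform, h=23: θ=194.2° here. β=51.7, B=217.5. 23·51.7/217.5 = 5.4671 → s = 11.4671

11.4671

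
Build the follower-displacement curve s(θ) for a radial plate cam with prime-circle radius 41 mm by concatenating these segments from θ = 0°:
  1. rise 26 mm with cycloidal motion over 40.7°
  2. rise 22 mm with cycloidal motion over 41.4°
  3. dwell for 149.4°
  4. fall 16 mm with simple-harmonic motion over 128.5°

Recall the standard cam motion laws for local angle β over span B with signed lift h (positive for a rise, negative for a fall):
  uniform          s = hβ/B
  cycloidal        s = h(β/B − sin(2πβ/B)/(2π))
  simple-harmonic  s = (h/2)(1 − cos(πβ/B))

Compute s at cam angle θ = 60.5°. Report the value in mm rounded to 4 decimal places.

seg 1 [0°–40.7°] cycloidal, h=26: full span → s += 26 → s = 26.0000
seg 2 [40.7°–82.1°] cycloidal, h=22: θ=60.5° here. β=19.8, B=41.4. 22·(0.4783 − sin(2π·0.4783)/(2π)) = 10.0450 → s = 36.0450

36.0450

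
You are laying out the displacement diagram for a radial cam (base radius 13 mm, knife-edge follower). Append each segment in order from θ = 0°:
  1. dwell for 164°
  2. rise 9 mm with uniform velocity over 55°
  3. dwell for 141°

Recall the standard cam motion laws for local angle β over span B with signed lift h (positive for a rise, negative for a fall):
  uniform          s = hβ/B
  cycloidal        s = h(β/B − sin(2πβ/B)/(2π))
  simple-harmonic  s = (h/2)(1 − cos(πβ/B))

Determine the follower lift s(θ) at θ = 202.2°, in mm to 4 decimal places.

seg 1 [0°–164°] dwell: s stays 0.0000
seg 2 [164°–219°] uniform, h=9: θ=202.2° here. β=38.2, B=55. 9·38.2/55 = 6.2509 → s = 6.2509

6.2509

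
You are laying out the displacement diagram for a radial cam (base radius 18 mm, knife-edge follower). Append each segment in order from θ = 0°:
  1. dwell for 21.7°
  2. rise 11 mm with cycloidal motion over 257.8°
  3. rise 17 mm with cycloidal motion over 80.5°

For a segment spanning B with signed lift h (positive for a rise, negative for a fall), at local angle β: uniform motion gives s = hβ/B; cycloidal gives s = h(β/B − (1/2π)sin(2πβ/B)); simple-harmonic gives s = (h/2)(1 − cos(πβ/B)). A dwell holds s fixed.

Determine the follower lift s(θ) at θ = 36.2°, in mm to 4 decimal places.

seg 1 [0°–21.7°] dwell: s stays 0.0000
seg 2 [21.7°–279.5°] cycloidal, h=11: θ=36.2° here. β=14.5, B=257.8. 11·(0.0562 − sin(2π·0.0562)/(2π)) = 0.0128 → s = 0.0128

0.0128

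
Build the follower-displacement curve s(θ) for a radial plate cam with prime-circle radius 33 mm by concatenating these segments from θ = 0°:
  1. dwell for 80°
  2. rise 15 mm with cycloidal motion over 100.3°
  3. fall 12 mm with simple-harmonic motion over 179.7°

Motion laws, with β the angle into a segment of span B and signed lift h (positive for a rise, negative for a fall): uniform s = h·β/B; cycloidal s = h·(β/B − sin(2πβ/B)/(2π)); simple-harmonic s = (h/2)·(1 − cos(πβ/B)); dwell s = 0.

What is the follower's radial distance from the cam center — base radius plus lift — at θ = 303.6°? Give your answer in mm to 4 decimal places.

seg 1 [0°–80°] dwell: s stays 0.0000
seg 2 [80°–180.3°] cycloidal, h=15: full span → s += 15 → s = 15.0000
seg 3 [180.3°–360°] simple-harmonic, h=-12: θ=303.6° here. β=123.3, B=179.7. -12/2·(1 − cos(π·0.6861)) = -9.3121 → s = 5.6879
radial distance = base radius + s = 33 + 5.6879 = 38.6879

38.6879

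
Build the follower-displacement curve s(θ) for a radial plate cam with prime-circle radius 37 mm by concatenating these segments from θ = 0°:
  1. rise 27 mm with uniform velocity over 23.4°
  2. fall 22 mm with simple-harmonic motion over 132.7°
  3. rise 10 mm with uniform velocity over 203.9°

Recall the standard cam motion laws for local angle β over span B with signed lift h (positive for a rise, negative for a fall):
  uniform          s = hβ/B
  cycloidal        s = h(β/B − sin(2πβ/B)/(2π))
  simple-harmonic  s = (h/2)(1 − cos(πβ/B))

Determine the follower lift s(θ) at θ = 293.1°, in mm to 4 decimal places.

seg 1 [0°–23.4°] uniform, h=27: full span → s += 27 → s = 27.0000
seg 2 [23.4°–156.1°] simple-harmonic, h=-22: full span → s += -22 → s = 5.0000
seg 3 [156.1°–360°] uniform, h=10: θ=293.1° here. β=137, B=203.9. 10·137/203.9 = 6.7190 → s = 11.7190

11.7190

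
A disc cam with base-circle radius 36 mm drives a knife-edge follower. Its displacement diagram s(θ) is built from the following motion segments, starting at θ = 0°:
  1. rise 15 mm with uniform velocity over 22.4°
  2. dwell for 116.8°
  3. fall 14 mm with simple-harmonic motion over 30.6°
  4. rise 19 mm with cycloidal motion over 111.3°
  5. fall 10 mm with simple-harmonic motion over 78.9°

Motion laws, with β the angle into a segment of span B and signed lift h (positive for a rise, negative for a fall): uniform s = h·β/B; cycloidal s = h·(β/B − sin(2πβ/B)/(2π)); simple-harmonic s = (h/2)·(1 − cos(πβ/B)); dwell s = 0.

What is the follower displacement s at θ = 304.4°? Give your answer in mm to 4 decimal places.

seg 1 [0°–22.4°] uniform, h=15: full span → s += 15 → s = 15.0000
seg 2 [22.4°–139.2°] dwell: s stays 15.0000
seg 3 [139.2°–169.8°] simple-harmonic, h=-14: full span → s += -14 → s = 1.0000
seg 4 [169.8°–281.1°] cycloidal, h=19: full span → s += 19 → s = 20.0000
seg 5 [281.1°–360°] simple-harmonic, h=-10: θ=304.4° here. β=23.3, B=78.9. -10/2·(1 − cos(π·0.2953)) = -2.0018 → s = 17.9982

17.9982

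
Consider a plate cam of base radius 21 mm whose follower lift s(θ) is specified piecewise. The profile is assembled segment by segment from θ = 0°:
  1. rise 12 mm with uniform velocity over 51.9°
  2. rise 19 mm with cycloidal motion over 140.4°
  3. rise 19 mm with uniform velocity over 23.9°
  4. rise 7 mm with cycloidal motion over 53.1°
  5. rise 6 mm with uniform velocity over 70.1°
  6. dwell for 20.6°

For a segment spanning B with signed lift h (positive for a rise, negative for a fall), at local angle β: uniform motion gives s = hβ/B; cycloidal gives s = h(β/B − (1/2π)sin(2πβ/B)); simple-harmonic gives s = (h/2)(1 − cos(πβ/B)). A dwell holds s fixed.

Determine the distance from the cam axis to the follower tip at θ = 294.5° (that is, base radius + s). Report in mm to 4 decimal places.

seg 1 [0°–51.9°] uniform, h=12: full span → s += 12 → s = 12.0000
seg 2 [51.9°–192.3°] cycloidal, h=19: full span → s += 19 → s = 31.0000
seg 3 [192.3°–216.2°] uniform, h=19: full span → s += 19 → s = 50.0000
seg 4 [216.2°–269.3°] cycloidal, h=7: full span → s += 7 → s = 57.0000
seg 5 [269.3°–339.4°] uniform, h=6: θ=294.5° here. β=25.2, B=70.1. 6·25.2/70.1 = 2.1569 → s = 59.1569
radial distance = base radius + s = 21 + 59.1569 = 80.1569

80.1569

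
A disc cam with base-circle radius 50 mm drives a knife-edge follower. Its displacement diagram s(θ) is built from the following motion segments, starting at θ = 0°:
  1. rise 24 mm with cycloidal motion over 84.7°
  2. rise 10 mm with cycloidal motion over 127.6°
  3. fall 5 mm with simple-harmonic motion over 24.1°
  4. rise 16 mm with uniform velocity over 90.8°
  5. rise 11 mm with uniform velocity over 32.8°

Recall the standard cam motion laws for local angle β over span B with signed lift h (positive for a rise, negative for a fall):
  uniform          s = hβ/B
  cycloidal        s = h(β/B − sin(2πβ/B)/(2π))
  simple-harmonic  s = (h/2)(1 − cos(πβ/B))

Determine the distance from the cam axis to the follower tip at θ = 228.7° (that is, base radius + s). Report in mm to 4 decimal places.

seg 1 [0°–84.7°] cycloidal, h=24: full span → s += 24 → s = 24.0000
seg 2 [84.7°–212.3°] cycloidal, h=10: full span → s += 10 → s = 34.0000
seg 3 [212.3°–236.4°] simple-harmonic, h=-5: θ=228.7° here. β=16.4, B=24.1. -5/2·(1 − cos(π·0.6805)) = -3.8429 → s = 30.1571
radial distance = base radius + s = 50 + 30.1571 = 80.1571

80.1571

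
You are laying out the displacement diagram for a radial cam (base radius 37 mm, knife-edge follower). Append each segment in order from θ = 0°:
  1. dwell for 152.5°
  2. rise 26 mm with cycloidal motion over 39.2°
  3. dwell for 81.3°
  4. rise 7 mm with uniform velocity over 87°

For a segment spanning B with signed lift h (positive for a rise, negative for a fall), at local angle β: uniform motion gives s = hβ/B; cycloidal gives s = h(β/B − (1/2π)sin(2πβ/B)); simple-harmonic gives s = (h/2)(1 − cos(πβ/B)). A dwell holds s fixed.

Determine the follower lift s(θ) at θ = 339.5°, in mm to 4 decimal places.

seg 1 [0°–152.5°] dwell: s stays 0.0000
seg 2 [152.5°–191.7°] cycloidal, h=26: full span → s += 26 → s = 26.0000
seg 3 [191.7°–273°] dwell: s stays 26.0000
seg 4 [273°–360°] uniform, h=7: θ=339.5° here. β=66.5, B=87. 7·66.5/87 = 5.3506 → s = 31.3506

31.3506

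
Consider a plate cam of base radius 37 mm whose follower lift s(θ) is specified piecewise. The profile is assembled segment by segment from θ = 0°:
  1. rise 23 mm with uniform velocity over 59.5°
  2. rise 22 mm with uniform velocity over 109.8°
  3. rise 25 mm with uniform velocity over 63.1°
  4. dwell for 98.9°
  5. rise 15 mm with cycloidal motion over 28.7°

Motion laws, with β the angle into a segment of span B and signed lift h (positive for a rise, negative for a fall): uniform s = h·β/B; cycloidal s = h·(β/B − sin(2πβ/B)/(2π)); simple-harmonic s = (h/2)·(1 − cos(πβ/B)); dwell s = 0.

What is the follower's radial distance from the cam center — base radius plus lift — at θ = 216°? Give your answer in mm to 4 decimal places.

seg 1 [0°–59.5°] uniform, h=23: full span → s += 23 → s = 23.0000
seg 2 [59.5°–169.3°] uniform, h=22: full span → s += 22 → s = 45.0000
seg 3 [169.3°–232.4°] uniform, h=25: θ=216° here. β=46.7, B=63.1. 25·46.7/63.1 = 18.5024 → s = 63.5024
radial distance = base radius + s = 37 + 63.5024 = 100.5024

100.5024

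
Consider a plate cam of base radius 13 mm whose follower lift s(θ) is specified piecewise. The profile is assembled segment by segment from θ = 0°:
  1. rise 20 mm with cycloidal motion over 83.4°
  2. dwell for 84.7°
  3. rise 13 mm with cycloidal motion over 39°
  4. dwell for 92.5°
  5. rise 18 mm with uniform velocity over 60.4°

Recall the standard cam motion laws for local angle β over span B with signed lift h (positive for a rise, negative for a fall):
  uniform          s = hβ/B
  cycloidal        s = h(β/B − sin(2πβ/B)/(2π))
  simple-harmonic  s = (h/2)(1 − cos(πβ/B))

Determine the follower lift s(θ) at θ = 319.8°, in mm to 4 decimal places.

seg 1 [0°–83.4°] cycloidal, h=20: full span → s += 20 → s = 20.0000
seg 2 [83.4°–168.1°] dwell: s stays 20.0000
seg 3 [168.1°–207.1°] cycloidal, h=13: full span → s += 13 → s = 33.0000
seg 4 [207.1°–299.6°] dwell: s stays 33.0000
seg 5 [299.6°–360°] uniform, h=18: θ=319.8° here. β=20.2, B=60.4. 18·20.2/60.4 = 6.0199 → s = 39.0199

39.0199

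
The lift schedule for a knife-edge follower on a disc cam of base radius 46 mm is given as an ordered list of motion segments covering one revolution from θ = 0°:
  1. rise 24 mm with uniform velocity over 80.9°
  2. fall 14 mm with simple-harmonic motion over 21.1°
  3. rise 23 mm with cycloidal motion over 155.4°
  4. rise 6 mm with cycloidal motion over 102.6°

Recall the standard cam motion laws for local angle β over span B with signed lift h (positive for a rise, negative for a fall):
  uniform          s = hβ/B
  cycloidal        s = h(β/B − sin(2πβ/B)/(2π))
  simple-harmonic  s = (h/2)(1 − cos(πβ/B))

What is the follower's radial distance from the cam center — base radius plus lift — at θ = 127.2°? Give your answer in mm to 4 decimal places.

seg 1 [0°–80.9°] uniform, h=24: full span → s += 24 → s = 24.0000
seg 2 [80.9°–102°] simple-harmonic, h=-14: full span → s += -14 → s = 10.0000
seg 3 [102°–257.4°] cycloidal, h=23: θ=127.2° here. β=25.2, B=155.4. 23·(0.1622 − sin(2π·0.1622)/(2π)) = 0.6127 → s = 10.6127
radial distance = base radius + s = 46 + 10.6127 = 56.6127

56.6127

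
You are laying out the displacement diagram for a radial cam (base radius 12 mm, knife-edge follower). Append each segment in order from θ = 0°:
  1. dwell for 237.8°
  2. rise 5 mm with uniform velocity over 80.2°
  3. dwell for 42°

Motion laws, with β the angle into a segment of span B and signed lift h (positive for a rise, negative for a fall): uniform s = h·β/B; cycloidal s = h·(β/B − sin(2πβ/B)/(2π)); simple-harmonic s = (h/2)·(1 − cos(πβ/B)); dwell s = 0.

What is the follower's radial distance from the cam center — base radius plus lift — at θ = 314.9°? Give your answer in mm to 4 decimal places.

seg 1 [0°–237.8°] dwell: s stays 0.0000
seg 2 [237.8°–318°] uniform, h=5: θ=314.9° here. β=77.1, B=80.2. 5·77.1/80.2 = 4.8067 → s = 4.8067
radial distance = base radius + s = 12 + 4.8067 = 16.8067

16.8067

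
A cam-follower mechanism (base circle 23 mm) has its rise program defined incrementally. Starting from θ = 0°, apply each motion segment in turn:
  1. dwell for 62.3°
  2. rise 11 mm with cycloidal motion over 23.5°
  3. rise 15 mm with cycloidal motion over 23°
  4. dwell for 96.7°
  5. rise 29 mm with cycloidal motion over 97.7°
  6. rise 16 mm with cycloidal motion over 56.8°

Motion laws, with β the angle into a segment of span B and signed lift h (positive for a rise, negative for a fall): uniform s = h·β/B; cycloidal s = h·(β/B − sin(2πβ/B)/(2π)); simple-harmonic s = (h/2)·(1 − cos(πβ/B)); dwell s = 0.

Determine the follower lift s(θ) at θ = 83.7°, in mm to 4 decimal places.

seg 1 [0°–62.3°] dwell: s stays 0.0000
seg 2 [62.3°–85.8°] cycloidal, h=11: θ=83.7° here. β=21.4, B=23.5. 11·(0.9106 − sin(2π·0.9106)/(2π)) = 10.9492 → s = 10.9492

10.9492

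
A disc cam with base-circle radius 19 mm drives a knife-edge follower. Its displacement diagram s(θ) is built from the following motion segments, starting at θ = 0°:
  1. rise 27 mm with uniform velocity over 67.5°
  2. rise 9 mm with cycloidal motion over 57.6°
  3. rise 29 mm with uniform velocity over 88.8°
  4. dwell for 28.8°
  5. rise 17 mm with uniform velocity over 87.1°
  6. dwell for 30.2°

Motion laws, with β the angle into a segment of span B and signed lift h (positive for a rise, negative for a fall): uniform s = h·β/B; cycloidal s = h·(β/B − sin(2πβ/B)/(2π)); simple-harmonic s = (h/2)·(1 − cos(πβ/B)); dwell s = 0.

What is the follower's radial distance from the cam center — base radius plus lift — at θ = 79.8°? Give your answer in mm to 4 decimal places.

seg 1 [0°–67.5°] uniform, h=27: full span → s += 27 → s = 27.0000
seg 2 [67.5°–125.1°] cycloidal, h=9: θ=79.8° here. β=12.3, B=57.6. 9·(0.2135 − sin(2π·0.2135)/(2π)) = 0.5269 → s = 27.5269
radial distance = base radius + s = 19 + 27.5269 = 46.5269

46.5269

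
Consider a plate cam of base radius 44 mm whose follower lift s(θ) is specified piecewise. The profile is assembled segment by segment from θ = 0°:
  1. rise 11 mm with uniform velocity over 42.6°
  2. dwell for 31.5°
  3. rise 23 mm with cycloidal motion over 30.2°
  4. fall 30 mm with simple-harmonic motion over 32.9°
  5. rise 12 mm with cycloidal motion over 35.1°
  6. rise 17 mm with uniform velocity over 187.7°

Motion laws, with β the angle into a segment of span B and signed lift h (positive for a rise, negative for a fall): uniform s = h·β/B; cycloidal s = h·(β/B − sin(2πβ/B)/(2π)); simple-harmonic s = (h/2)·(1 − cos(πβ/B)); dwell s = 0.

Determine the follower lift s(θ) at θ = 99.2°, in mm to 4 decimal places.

seg 1 [0°–42.6°] uniform, h=11: full span → s += 11 → s = 11.0000
seg 2 [42.6°–74.1°] dwell: s stays 11.0000
seg 3 [74.1°–104.3°] cycloidal, h=23: θ=99.2° here. β=25.1, B=30.2. 23·(0.8311 − sin(2π·0.8311)/(2π)) = 22.3111 → s = 33.3111

33.3111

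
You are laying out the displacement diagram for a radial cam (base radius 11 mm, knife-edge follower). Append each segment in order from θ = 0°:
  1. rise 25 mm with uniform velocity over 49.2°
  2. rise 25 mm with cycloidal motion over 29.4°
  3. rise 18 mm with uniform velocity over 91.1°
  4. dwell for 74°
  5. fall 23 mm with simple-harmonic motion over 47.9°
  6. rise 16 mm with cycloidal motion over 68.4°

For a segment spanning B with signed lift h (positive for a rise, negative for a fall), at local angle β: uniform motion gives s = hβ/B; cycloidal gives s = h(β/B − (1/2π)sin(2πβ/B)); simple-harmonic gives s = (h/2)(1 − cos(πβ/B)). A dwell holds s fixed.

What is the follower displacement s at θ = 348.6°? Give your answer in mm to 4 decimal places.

seg 1 [0°–49.2°] uniform, h=25: full span → s += 25 → s = 25.0000
seg 2 [49.2°–78.6°] cycloidal, h=25: full span → s += 25 → s = 50.0000
seg 3 [78.6°–169.7°] uniform, h=18: full span → s += 18 → s = 68.0000
seg 4 [169.7°–243.7°] dwell: s stays 68.0000
seg 5 [243.7°–291.6°] simple-harmonic, h=-23: full span → s += -23 → s = 45.0000
seg 6 [291.6°–360°] cycloidal, h=16: θ=348.6° here. β=57, B=68.4. 16·(0.8333 − sin(2π·0.8333)/(2π)) = 15.5386 → s = 60.5386

60.5386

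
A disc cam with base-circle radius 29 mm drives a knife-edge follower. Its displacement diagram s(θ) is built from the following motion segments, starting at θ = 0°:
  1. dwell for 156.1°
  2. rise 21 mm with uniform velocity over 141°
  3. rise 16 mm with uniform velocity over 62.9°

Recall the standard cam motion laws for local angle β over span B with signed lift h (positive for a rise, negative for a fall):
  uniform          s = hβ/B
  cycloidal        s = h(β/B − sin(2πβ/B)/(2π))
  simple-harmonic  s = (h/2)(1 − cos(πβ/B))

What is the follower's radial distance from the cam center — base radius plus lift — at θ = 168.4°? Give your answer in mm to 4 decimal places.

seg 1 [0°–156.1°] dwell: s stays 0.0000
seg 2 [156.1°–297.1°] uniform, h=21: θ=168.4° here. β=12.3, B=141. 21·12.3/141 = 1.8319 → s = 1.8319
radial distance = base radius + s = 29 + 1.8319 = 30.8319

30.8319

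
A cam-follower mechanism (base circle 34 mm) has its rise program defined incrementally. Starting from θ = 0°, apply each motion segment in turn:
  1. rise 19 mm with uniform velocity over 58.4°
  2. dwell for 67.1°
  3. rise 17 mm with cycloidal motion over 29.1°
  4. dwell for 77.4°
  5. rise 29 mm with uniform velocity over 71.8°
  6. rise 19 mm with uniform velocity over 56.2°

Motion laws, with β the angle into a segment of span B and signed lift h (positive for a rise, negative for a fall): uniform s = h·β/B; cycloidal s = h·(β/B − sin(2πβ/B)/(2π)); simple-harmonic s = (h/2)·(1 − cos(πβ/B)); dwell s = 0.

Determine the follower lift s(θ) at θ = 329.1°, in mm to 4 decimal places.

seg 1 [0°–58.4°] uniform, h=19: full span → s += 19 → s = 19.0000
seg 2 [58.4°–125.5°] dwell: s stays 19.0000
seg 3 [125.5°–154.6°] cycloidal, h=17: full span → s += 17 → s = 36.0000
seg 4 [154.6°–232°] dwell: s stays 36.0000
seg 5 [232°–303.8°] uniform, h=29: full span → s += 29 → s = 65.0000
seg 6 [303.8°–360°] uniform, h=19: θ=329.1° here. β=25.3, B=56.2. 19·25.3/56.2 = 8.5534 → s = 73.5534

73.5534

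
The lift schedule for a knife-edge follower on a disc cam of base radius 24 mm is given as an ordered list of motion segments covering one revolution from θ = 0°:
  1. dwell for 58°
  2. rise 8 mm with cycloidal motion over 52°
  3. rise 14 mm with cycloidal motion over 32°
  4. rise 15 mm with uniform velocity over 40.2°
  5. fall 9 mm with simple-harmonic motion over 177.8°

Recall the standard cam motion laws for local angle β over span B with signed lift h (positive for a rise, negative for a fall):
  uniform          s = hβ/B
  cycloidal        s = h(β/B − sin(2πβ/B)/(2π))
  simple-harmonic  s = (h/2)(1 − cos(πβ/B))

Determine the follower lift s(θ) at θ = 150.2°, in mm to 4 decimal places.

seg 1 [0°–58°] dwell: s stays 0.0000
seg 2 [58°–110°] cycloidal, h=8: full span → s += 8 → s = 8.0000
seg 3 [110°–142°] cycloidal, h=14: full span → s += 14 → s = 22.0000
seg 4 [142°–182.2°] uniform, h=15: θ=150.2° here. β=8.2, B=40.2. 15·8.2/40.2 = 3.0597 → s = 25.0597

25.0597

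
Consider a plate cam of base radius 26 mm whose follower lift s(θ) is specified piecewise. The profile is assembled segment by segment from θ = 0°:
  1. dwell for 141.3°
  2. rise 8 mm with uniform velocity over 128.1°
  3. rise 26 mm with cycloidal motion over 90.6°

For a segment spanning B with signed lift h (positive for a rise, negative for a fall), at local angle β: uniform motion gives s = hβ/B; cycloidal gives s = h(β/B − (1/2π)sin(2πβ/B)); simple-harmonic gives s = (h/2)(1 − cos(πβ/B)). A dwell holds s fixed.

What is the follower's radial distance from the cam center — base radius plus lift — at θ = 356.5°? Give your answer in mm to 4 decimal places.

seg 1 [0°–141.3°] dwell: s stays 0.0000
seg 2 [141.3°–269.4°] uniform, h=8: full span → s += 8 → s = 8.0000
seg 3 [269.4°–360°] cycloidal, h=26: θ=356.5° here. β=87.1, B=90.6. 26·(0.9614 − sin(2π·0.9614)/(2π)) = 25.9902 → s = 33.9902
radial distance = base radius + s = 26 + 33.9902 = 59.9902

59.9902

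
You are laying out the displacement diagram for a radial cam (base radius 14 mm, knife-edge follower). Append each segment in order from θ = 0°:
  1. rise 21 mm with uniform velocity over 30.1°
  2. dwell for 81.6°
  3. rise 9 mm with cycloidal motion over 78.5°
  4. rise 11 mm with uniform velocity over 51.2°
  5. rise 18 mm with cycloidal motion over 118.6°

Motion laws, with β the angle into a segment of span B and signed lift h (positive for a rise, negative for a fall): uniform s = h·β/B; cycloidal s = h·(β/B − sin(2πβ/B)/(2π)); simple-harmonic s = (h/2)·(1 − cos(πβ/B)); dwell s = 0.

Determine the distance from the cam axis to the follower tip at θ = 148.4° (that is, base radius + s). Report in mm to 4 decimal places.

seg 1 [0°–30.1°] uniform, h=21: full span → s += 21 → s = 21.0000
seg 2 [30.1°–111.7°] dwell: s stays 21.0000
seg 3 [111.7°–190.2°] cycloidal, h=9: θ=148.4° here. β=36.7, B=78.5. 9·(0.4675 − sin(2π·0.4675)/(2π)) = 3.9173 → s = 24.9173
radial distance = base radius + s = 14 + 24.9173 = 38.9173

38.9173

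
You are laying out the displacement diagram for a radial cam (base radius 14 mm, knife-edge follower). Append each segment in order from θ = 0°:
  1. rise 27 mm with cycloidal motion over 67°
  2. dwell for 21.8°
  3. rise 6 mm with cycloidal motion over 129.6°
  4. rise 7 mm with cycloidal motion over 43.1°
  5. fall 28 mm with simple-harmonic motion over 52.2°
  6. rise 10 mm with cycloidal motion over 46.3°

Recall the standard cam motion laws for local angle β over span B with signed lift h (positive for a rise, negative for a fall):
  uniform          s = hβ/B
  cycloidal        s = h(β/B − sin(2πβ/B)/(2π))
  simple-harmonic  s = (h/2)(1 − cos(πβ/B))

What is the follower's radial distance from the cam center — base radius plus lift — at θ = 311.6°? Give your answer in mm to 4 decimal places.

seg 1 [0°–67°] cycloidal, h=27: full span → s += 27 → s = 27.0000
seg 2 [67°–88.8°] dwell: s stays 27.0000
seg 3 [88.8°–218.4°] cycloidal, h=6: full span → s += 6 → s = 33.0000
seg 4 [218.4°–261.5°] cycloidal, h=7: full span → s += 7 → s = 40.0000
seg 5 [261.5°–313.7°] simple-harmonic, h=-28: θ=311.6° here. β=50.1, B=52.2. -28/2·(1 − cos(π·0.9598)) = -27.8883 → s = 12.1117
radial distance = base radius + s = 14 + 12.1117 = 26.1117

26.1117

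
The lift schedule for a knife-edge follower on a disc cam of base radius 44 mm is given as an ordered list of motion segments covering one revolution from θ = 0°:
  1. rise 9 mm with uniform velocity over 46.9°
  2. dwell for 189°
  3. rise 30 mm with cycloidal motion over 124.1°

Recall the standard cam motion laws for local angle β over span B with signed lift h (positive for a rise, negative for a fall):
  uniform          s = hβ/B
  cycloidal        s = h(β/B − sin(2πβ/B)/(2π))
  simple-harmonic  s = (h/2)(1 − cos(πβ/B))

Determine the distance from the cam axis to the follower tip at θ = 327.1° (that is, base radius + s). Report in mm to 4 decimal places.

seg 1 [0°–46.9°] uniform, h=9: full span → s += 9 → s = 9.0000
seg 2 [46.9°–235.9°] dwell: s stays 9.0000
seg 3 [235.9°–360°] cycloidal, h=30: θ=327.1° here. β=91.2, B=124.1. 30·(0.7349 − sin(2π·0.7349)/(2π)) = 26.7999 → s = 35.7999
radial distance = base radius + s = 44 + 35.7999 = 79.7999

79.7999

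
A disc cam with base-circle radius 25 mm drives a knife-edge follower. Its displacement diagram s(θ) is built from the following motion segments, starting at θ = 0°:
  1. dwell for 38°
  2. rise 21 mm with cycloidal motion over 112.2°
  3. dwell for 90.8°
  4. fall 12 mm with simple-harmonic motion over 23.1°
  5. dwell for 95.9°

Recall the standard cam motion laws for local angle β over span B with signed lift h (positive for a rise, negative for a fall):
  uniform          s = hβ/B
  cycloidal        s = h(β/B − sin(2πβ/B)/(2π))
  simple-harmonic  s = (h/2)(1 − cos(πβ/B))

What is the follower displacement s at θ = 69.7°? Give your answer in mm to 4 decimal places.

seg 1 [0°–38°] dwell: s stays 0.0000
seg 2 [38°–150.2°] cycloidal, h=21: θ=69.7° here. β=31.7, B=112.2. 21·(0.2825 − sin(2π·0.2825)/(2π)) = 2.6605 → s = 2.6605

2.6605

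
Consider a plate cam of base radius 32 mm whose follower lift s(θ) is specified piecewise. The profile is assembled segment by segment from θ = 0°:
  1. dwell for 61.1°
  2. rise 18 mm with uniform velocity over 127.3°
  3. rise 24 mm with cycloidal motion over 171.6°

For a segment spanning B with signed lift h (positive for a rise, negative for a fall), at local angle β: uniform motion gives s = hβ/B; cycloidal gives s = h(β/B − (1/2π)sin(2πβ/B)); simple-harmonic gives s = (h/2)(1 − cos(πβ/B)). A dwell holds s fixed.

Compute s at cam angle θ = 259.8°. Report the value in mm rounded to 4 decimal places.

seg 1 [0°–61.1°] dwell: s stays 0.0000
seg 2 [61.1°–188.4°] uniform, h=18: full span → s += 18 → s = 18.0000
seg 3 [188.4°–360°] cycloidal, h=24: θ=259.8° here. β=71.4, B=171.6. 24·(0.4161 − sin(2π·0.4161)/(2π)) = 8.0641 → s = 26.0641

26.0641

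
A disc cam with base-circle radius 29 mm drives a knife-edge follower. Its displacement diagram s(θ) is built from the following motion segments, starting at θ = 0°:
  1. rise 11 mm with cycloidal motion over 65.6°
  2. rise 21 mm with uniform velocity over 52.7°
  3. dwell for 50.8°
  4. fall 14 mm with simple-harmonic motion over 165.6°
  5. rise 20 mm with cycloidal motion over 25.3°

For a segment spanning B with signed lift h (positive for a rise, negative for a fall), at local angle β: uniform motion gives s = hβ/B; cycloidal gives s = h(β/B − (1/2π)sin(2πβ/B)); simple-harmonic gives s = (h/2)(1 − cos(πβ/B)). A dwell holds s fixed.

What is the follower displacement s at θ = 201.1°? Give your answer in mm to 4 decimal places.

seg 1 [0°–65.6°] cycloidal, h=11: full span → s += 11 → s = 11.0000
seg 2 [65.6°–118.3°] uniform, h=21: full span → s += 21 → s = 32.0000
seg 3 [118.3°–169.1°] dwell: s stays 32.0000
seg 4 [169.1°–334.7°] simple-harmonic, h=-14: θ=201.1° here. β=32, B=165.6. -14/2·(1 − cos(π·0.1932)) = -1.2507 → s = 30.7493

30.7493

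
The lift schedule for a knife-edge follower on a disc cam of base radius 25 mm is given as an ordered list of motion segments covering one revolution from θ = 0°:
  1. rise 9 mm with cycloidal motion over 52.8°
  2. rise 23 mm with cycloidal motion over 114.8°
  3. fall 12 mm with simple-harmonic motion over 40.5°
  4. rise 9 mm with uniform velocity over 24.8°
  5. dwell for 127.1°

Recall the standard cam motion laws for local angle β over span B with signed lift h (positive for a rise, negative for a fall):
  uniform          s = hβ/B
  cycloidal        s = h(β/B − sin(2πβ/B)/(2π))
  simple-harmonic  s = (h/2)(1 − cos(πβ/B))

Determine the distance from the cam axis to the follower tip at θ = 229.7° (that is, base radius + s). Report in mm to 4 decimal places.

seg 1 [0°–52.8°] cycloidal, h=9: full span → s += 9 → s = 9.0000
seg 2 [52.8°–167.6°] cycloidal, h=23: full span → s += 23 → s = 32.0000
seg 3 [167.6°–208.1°] simple-harmonic, h=-12: full span → s += -12 → s = 20.0000
seg 4 [208.1°–232.9°] uniform, h=9: θ=229.7° here. β=21.6, B=24.8. 9·21.6/24.8 = 7.8387 → s = 27.8387
radial distance = base radius + s = 25 + 27.8387 = 52.8387

52.8387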